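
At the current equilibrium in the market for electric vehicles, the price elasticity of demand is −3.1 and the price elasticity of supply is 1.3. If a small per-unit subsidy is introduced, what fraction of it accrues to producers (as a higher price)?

For a small subsidy around the equilibrium, the benefit split depends on the relative slopes, which at a point are proportional to the elasticities.
Buyer share = εs/(εs + |εd|) = 1.3/(1.3 + 3.1) = 13/44; seller share = |εd|/(εs + |εd|) = 31/44.
So producers capture 31/44 of the subsidy.

Producer share = 31/44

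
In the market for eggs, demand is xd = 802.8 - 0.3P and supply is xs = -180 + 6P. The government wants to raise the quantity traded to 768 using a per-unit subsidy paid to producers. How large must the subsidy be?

Required subsidy s = 42 per unit

At x = 768, invert demand for the buyer price: Pb = (802.8 − 768)/0.3 = 116; invert supply for the seller price: Ps = (768 − (-180))/6 = 158.
The subsidy must fill the gap: s = Ps − Pb = 158 − 116 = 42.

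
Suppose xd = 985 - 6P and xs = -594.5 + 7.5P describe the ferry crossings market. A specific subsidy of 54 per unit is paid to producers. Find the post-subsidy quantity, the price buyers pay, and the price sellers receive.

x' = 463; buyers pay 87; sellers receive 141

Pre-subsidy: 985 - 6P = -594.5 + 7.5P gives P* = 117, x* = 283.
With the subsidy, sellers receive Ps = Pb + 54 for each unit, where Pb is the price buyers pay.
Supply in terms of Pb becomes xs = -594.5 + 7.5(Pb + 54) = -189.5 + 7.5Pb. Setting this equal to demand: 985 - 6Pb = -189.5 + 7.5Pb, so Pb = 87.
Sellers receive Ps = 87 + 54 = 141; x' = 985 − 6·87 = 463.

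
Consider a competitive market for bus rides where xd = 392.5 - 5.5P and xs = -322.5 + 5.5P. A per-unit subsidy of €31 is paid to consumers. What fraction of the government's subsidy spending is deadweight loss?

DWL / government spending = 341/962

Pre-subsidy: 392.5 - 5.5P = -322.5 + 5.5P gives P* = 65, x* = 35.
With the rebate, buyers effectively pay Pb = Ps − 31, where Ps is the price sellers receive.
Demand in terms of Ps becomes xd = 392.5 − 5.5(Ps − 31) = 563 - 5.5Ps. Setting this equal to supply: 563 - 5.5Ps = -322.5 + 5.5Ps, so Ps = 80.5.
Buyers pay Pb = 80.5 − 31 = 49.5; x' = -322.5 + 5.5·80.5 = 120.25.
ΔCS = ½(35 + 120.25)(65 − 49.5) = 1203.1875; ΔPS = ½(35 + 120.25)(80.5 − 65) = 1203.1875.
Government spending = 31 × 120.25 = 3727.75.
DWL = ½ × 31 × (120.25 − 35) = 1321.375; fraction = 1321.375 / 3727.75 = 341/962.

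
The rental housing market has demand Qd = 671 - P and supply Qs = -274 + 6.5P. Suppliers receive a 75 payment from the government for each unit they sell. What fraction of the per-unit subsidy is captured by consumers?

Consumer share = 13/15

Pre-subsidy: 671 - P = -274 + 6.5P gives P* = 126, Q* = 545.
With the subsidy, sellers receive Ps = Pb + 75 for each unit, where Pb is the price buyers pay.
Supply in terms of Pb becomes Qs = -274 + 6.5(Pb + 75) = 213.5 + 6.5Pb. Setting this equal to demand: 671 - Pb = 213.5 + 6.5Pb, so Pb = 61.
Sellers receive Ps = 61 + 75 = 136; Q' = 671 − 1·61 = 610.
Buyers' price falls by P* − Pb = 126 − 61 = 65; sellers' price rises by Ps − P* = 136 − 126 = 10.
So consumers capture 65/75 = 13/15 of each unit of subsidy.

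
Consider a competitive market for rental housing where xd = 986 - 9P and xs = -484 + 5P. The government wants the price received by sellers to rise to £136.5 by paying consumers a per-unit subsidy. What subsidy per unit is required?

Required subsidy s = £49 per unit

At a seller price of 136.5, quantity supplied is -484 + 5·136.5 = 198.5.
Buyers absorb 198.5 only when they pay Pb with 986 − 9·Pb = 198.5, i.e. Pb = 87.5.
s = Ps − Pb = 136.5 − 87.5 = 49.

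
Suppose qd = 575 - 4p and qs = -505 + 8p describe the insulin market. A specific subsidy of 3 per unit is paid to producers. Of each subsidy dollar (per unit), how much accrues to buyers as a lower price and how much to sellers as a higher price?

Pre-subsidy: 575 - 4p = -505 + 8p gives p* = 90, q* = 215.
With the subsidy, sellers receive ps = pb + 3 for each unit, where pb is the price buyers pay.
Supply in terms of pb becomes qs = -505 + 8(pb + 3) = -481 + 8pb. Setting this equal to demand: 575 - 4pb = -481 + 8pb, so pb = 88.
Sellers receive ps = 88 + 3 = 91; q' = 575 − 4·88 = 223.
Buyers' price falls by p* − pb = 90 − 88 = 2; sellers' price rises by ps − p* = 91 − 90 = 1.

Buyers gain 2 per unit; sellers gain 1 per unit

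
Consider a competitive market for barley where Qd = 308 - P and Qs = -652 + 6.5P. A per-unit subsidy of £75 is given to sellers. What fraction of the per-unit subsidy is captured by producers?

Producer share = 2/15

Pre-subsidy: 308 - P = -652 + 6.5P gives P* = 128, Q* = 180.
With the subsidy, sellers receive Ps = Pb + 75 for each unit, where Pb is the price buyers pay.
Supply in terms of Pb becomes Qs = -652 + 6.5(Pb + 75) = -164.5 + 6.5Pb. Setting this equal to demand: 308 - Pb = -164.5 + 6.5Pb, so Pb = 63.
Sellers receive Ps = 63 + 75 = 138; Q' = 308 − 1·63 = 245.
Buyers' price falls by P* − Pb = 128 − 63 = 65; sellers' price rises by Ps − P* = 138 − 128 = 10.
So producers capture 10/75 = 2/15 of each unit of subsidy.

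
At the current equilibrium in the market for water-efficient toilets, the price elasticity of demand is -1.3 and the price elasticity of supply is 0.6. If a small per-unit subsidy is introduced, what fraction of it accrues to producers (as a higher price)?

Producer share = 13/19

For a small subsidy around the equilibrium, the benefit split depends on the relative slopes, which at a point are proportional to the elasticities.
Buyer share = εs/(εs + |εd|) = 0.6/(0.6 + 1.3) = 6/19; seller share = |εd|/(εs + |εd|) = 13/19.
So producers capture 13/19 of the subsidy.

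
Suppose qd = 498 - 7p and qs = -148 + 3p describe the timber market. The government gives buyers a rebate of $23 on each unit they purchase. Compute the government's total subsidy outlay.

Pre-subsidy: 498 - 7p = -148 + 3p gives p* = 64.6, q* = 45.8.
With the rebate, buyers effectively pay pb = ps − 23, where ps is the price sellers receive.
Demand in terms of ps becomes qd = 498 − 7(ps − 23) = 659 - 7ps. Setting this equal to supply: 659 - 7ps = -148 + 3ps, so ps = 80.7.
Buyers pay pb = 80.7 − 23 = 57.7; q' = -148 + 3·80.7 = 94.1.
Government outlay = subsidy × quantity = 23 × 94.1 = 2164.3.

Government cost = $2164.3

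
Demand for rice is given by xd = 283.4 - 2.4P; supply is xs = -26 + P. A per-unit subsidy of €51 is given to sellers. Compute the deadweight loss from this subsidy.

Pre-subsidy: 283.4 - 2.4P = -26 + P gives P* = 91, x* = 65.
With the subsidy, sellers receive Ps = Pb + 51 for each unit, where Pb is the price buyers pay.
Supply in terms of Pb becomes xs = -26 + 1(Pb + 51) = 25 + Pb. Setting this equal to demand: 283.4 - 2.4Pb = 25 + Pb, so Pb = 76.
Sellers receive Ps = 76 + 51 = 127; x' = 283.4 − 2.4·76 = 101.
The subsidy expands output by 101 − 65 = 36 past the efficient level; on those units the gap between marginal cost and willingness to pay runs from 0 up to 51.
DWL = ½ × 51 × 36 = 918.

Deadweight loss = €918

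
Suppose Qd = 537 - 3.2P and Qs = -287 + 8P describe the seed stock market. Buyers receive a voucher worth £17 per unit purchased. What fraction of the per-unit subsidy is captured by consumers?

Pre-subsidy: 537 - 3.2P = -287 + 8P gives P* = 515/7, Q* = 2111/7.
With the rebate, buyers effectively pay Pb = Ps − 17, where Ps is the price sellers receive.
Demand in terms of Ps becomes Qd = 537 − 3.2(Ps − 17) = 591.4 - 3.2Ps. Setting this equal to supply: 591.4 - 3.2Ps = -287 + 8Ps, so Ps = 549/7.
Buyers pay Pb = 549/7 − 17 = 430/7; Q' = -287 + 8·(549/7) = 2383/7.
Buyers' price falls by P* − Pb = 515/7 − 430/7 = 85/7; sellers' price rises by Ps − P* = 549/7 − 515/7 = 34/7.
So consumers capture (85/7)/17 = 5/7 of each unit of subsidy.

Consumer share = 5/7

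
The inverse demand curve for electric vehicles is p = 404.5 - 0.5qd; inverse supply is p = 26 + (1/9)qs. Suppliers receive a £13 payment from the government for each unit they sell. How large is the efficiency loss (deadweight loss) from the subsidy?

Deadweight loss = 1521/11

Pre-subsidy: 404.5 - 0.5q = 26 + (1/9)q gives q* = 6813/11 and p* = 1043/11.
With the subsidy, sellers receive ps = pb + 13 for each unit, where pb is the price buyers pay.
On the curves, pb = 404.5 - 0.5q and ps = 26 + (1/9)q; the wedge ps − pb = 13 gives 26 + (1/9)q − (404.5 - 0.5q) = 13, so q' = 7047/11.
Then pb = 404.5 − 0.5·(7047/11) = 926/11 and ps = 26 + (1/9)·(7047/11) = 1069/11.
The subsidy expands output by 7047/11 − 6813/11 = 234/11 past the efficient level; on those units the gap between marginal cost and willingness to pay runs from 0 up to 13.
DWL = ½ × 13 × 234/11 = 1521/11.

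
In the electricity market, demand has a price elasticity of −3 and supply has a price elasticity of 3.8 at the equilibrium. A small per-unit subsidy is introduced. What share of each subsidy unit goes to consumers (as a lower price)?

For a small subsidy around the equilibrium, the benefit split depends on the relative slopes, which at a point are proportional to the elasticities.
Buyer share = εs/(εs + |εd|) = 3.8/(3.8 + 3) = 19/34; seller share = |εd|/(εs + |εd|) = 15/34.

Consumer share = 19/34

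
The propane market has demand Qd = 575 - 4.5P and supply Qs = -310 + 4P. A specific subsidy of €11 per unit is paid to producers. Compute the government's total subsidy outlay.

Government cost = 24266/17

Pre-subsidy: 575 - 4.5P = -310 + 4P gives P* = 1770/17, Q* = 1810/17.
With the subsidy, sellers receive Ps = Pb + 11 for each unit, where Pb is the price buyers pay.
Supply in terms of Pb becomes Qs = -310 + 4(Pb + 11) = -266 + 4Pb. Setting this equal to demand: 575 - 4.5Pb = -266 + 4Pb, so Pb = 1682/17.
Sellers receive Ps = 1682/17 + 11 = 1869/17; Q' = 575 − 4.5·(1682/17) = 2206/17.
Government outlay = subsidy × quantity = 11 × 2206/17 = 24266/17.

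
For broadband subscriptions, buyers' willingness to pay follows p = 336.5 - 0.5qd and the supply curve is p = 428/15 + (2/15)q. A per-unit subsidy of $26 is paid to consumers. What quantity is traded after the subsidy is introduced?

q' = 10019/19

Pre-subsidy: 336.5 - 0.5q = 428/15 + (2/15)q gives q* = 9239/19 and p* = 1774/19.
With the rebate, buyers effectively pay pb = ps − 26, where ps is the price sellers receive.
On the curves, pb = 336.5 - 0.5q and ps = 428/15 + (2/15)q; the wedge ps − pb = 26 gives 428/15 + (2/15)q − (336.5 - 0.5q) = 26, so q' = 10019/19.
Then pb = 336.5 − 0.5·(10019/19) = 1384/19 and ps = 428/15 + (2/15)·(10019/19) = 1878/19.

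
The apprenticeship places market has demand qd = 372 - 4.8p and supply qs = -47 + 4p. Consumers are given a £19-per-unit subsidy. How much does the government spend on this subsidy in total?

Government cost = 38646/11

Pre-subsidy: 372 - 4.8p = -47 + 4p gives p* = 2095/44, q* = 1578/11.
With the rebate, buyers effectively pay pb = ps − 19, where ps is the price sellers receive.
Demand in terms of ps becomes qd = 372 − 4.8(ps − 19) = 463.2 - 4.8ps. Setting this equal to supply: 463.2 - 4.8ps = -47 + 4ps, so ps = 2551/44.
Buyers pay pb = 2551/44 − 19 = 1715/44; q' = -47 + 4·(2551/44) = 2034/11.
Government outlay = subsidy × quantity = 19 × 2034/11 = 38646/11.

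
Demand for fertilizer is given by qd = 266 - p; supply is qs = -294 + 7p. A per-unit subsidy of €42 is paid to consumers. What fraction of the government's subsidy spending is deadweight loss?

Pre-subsidy: 266 - p = -294 + 7p gives p* = 70, q* = 196.
With the rebate, buyers effectively pay pb = ps − 42, where ps is the price sellers receive.
Demand in terms of ps becomes qd = 266 − 1(ps − 42) = 308 - ps. Setting this equal to supply: 308 - ps = -294 + 7ps, so ps = 75.25.
Buyers pay pb = 75.25 − 42 = 33.25; q' = -294 + 7·75.25 = 232.75.
ΔCS = ½(196 + 232.75)(70 − 33.25) = 7878.28125; ΔPS = ½(196 + 232.75)(75.25 − 70) = 1125.46875.
Government spending = 42 × 232.75 = 9775.5.
DWL = ½ × 42 × (232.75 − 196) = 771.75; fraction = 771.75 / 9775.5 = 3/38.

DWL / government spending = 3/38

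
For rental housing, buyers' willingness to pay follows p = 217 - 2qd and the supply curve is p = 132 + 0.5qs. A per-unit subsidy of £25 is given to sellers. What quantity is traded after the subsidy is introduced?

Pre-subsidy: 217 - 2q = 132 + 0.5q gives q* = 34 and p* = 149.
With the subsidy, sellers receive ps = pb + 25 for each unit, where pb is the price buyers pay.
On the curves, pb = 217 - 2q and ps = 132 + 0.5q; the wedge ps − pb = 25 gives 132 + 0.5q − (217 - 2q) = 25, so q' = 44.
Then pb = 217 − 2·44 = 129 and ps = 132 + 0.5·44 = 154.

q' = 44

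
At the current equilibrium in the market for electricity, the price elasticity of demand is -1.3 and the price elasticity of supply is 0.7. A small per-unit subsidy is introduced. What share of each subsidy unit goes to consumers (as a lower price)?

Consumer share = 0.35

For a small subsidy around the equilibrium, the benefit split depends on the relative slopes, which at a point are proportional to the elasticities.
Buyer share = εs/(εs + |εd|) = 0.7/(0.7 + 1.3) = 0.35; seller share = |εd|/(εs + |εd|) = 0.65.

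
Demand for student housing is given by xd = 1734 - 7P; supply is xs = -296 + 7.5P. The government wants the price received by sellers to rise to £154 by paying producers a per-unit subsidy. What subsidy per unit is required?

Required subsidy s = £29 per unit

At a seller price of 154, quantity supplied is -296 + 7.5·154 = 859.
Buyers absorb 859 only when they pay Pb with 1734 − 7·Pb = 859, i.e. Pb = 125.
s = Ps − Pb = 154 − 125 = 29.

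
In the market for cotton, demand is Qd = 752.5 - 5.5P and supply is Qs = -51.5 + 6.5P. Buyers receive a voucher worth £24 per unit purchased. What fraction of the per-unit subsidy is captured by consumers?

Consumer share = 13/24

Pre-subsidy: 752.5 - 5.5P = -51.5 + 6.5P gives P* = 67, Q* = 384.
With the rebate, buyers effectively pay Pb = Ps − 24, where Ps is the price sellers receive.
Demand in terms of Ps becomes Qd = 752.5 − 5.5(Ps − 24) = 884.5 - 5.5Ps. Setting this equal to supply: 884.5 - 5.5Ps = -51.5 + 6.5Ps, so Ps = 78.
Buyers pay Pb = 78 − 24 = 54; Q' = -51.5 + 6.5·78 = 455.5.
Buyers' price falls by P* − Pb = 67 − 54 = 13; sellers' price rises by Ps − P* = 78 − 67 = 11.
So consumers capture 13/24 = 13/24 of each unit of subsidy.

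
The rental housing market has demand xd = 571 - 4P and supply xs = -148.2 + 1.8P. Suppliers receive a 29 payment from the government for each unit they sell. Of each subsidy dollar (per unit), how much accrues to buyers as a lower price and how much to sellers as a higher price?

Buyers gain 9 per unit; sellers gain 20 per unit

Pre-subsidy: 571 - 4P = -148.2 + 1.8P gives P* = 124, x* = 75.
With the subsidy, sellers receive Ps = Pb + 29 for each unit, where Pb is the price buyers pay.
Supply in terms of Pb becomes xs = -148.2 + 1.8(Pb + 29) = -96 + 1.8Pb. Setting this equal to demand: 571 - 4Pb = -96 + 1.8Pb, so Pb = 115.
Sellers receive Ps = 115 + 29 = 144; x' = 571 − 4·115 = 111.
Buyers' price falls by P* − Pb = 124 − 115 = 9; sellers' price rises by Ps − P* = 144 − 124 = 20.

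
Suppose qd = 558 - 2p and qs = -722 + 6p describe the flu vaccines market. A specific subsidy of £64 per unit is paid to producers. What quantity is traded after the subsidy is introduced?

Pre-subsidy: 558 - 2p = -722 + 6p gives p* = 160, q* = 238.
With the subsidy, sellers receive ps = pb + 64 for each unit, where pb is the price buyers pay.
Supply in terms of pb becomes qs = -722 + 6(pb + 64) = -338 + 6pb. Setting this equal to demand: 558 - 2pb = -338 + 6pb, so pb = 112.
Sellers receive ps = 112 + 64 = 176; q' = 558 − 2·112 = 334.

q' = 334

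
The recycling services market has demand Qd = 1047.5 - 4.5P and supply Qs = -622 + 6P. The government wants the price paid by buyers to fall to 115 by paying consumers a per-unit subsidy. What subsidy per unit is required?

At a buyer price of 115, quantity demanded is 1047.5 − 4.5·115 = 530.
Sellers supply 530 only when they receive Ps with -622 + 6·Ps = 530, i.e. Ps = 192.
s = Ps − Pb = 192 − 115 = 77.

Required subsidy s = 77 per unit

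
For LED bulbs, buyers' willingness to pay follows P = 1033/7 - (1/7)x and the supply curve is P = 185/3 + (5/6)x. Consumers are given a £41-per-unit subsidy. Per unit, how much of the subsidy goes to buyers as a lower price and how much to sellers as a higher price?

Buyers gain £6 per unit; sellers gain £35 per unit

Pre-subsidy: 1033/7 - (1/7)x = 185/3 + (5/6)x gives x* = 88 and P* = 135.
With the rebate, buyers effectively pay Pb = Ps − 41, where Ps is the price sellers receive.
On the curves, Pb = 1033/7 - (1/7)x and Ps = 185/3 + (5/6)x; the wedge Ps − Pb = 41 gives 185/3 + (5/6)x − (1033/7 - (1/7)x) = 41, so x' = 130.
Then Pb = 1033/7 − (1/7)·130 = 129 and Ps = 185/3 + (5/6)·130 = 170.
Buyers' price falls by P* − Pb = 135 − 129 = 6; sellers' price rises by Ps − P* = 170 − 135 = 35.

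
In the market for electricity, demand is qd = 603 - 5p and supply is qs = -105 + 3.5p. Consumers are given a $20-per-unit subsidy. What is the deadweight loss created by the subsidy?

Deadweight loss = 7000/17

Pre-subsidy: 603 - 5p = -105 + 3.5p gives p* = 1416/17, q* = 3171/17.
With the rebate, buyers effectively pay pb = ps − 20, where ps is the price sellers receive.
Demand in terms of ps becomes qd = 603 − 5(ps − 20) = 703 - 5ps. Setting this equal to supply: 703 - 5ps = -105 + 3.5ps, so ps = 1616/17.
Buyers pay pb = 1616/17 − 20 = 1276/17; q' = -105 + 3.5·(1616/17) = 3871/17.
The subsidy expands output by 3871/17 − 3171/17 = 700/17 past the efficient level; on those units the gap between marginal cost and willingness to pay runs from 0 up to 20.
DWL = ½ × 20 × 700/17 = 7000/17.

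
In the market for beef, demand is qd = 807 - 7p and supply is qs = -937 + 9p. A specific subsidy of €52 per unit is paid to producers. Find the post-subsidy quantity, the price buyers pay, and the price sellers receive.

Pre-subsidy: 807 - 7p = -937 + 9p gives p* = 109, q* = 44.
With the subsidy, sellers receive ps = pb + 52 for each unit, where pb is the price buyers pay.
Supply in terms of pb becomes qs = -937 + 9(pb + 52) = -469 + 9pb. Setting this equal to demand: 807 - 7pb = -469 + 9pb, so pb = 79.75.
Sellers receive ps = 79.75 + 52 = 131.75; q' = 807 − 7·79.75 = 248.75.

q' = 248.75; buyers pay €79.75; sellers receive €131.75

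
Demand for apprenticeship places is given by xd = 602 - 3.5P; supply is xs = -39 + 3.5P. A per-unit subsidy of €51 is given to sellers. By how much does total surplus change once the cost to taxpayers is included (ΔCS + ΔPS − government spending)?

Net change in total surplus = -€2275.875

Pre-subsidy: 602 - 3.5P = -39 + 3.5P gives P* = 641/7, x* = 281.5.
With the subsidy, sellers receive Ps = Pb + 51 for each unit, where Pb is the price buyers pay.
Supply in terms of Pb becomes xs = -39 + 3.5(Pb + 51) = 139.5 + 3.5Pb. Setting this equal to demand: 602 - 3.5Pb = 139.5 + 3.5Pb, so Pb = 925/14.
Sellers receive Ps = 925/14 + 51 = 1639/14; x' = 602 − 3.5·(925/14) = 370.75.
ΔCS = ½(281.5 + 370.75)(641/7 − 925/14) = 8316.1875; ΔPS = ½(281.5 + 370.75)(1639/14 − 641/7) = 8316.1875.
Government spending = 51 × 370.75 = 18908.25.
Net change = 8316.1875 + 8316.1875 − 18908.25 = -2275.875. The loss equals the DWL triangle ½·51·89.25.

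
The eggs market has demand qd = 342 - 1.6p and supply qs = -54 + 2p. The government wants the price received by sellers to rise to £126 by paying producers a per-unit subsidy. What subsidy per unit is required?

Required subsidy s = £36 per unit

At a seller price of 126, quantity supplied is -54 + 2·126 = 198.
Buyers absorb 198 only when they pay pb with 342 − 1.6·pb = 198, i.e. pb = 90.
s = ps − pb = 126 − 90 = 36.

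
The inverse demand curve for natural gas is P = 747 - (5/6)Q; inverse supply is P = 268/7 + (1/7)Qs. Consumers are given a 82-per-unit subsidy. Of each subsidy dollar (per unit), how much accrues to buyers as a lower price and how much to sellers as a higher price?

Buyers gain 70 per unit; sellers gain 12 per unit

Pre-subsidy: 747 - (5/6)Q = 268/7 + (1/7)Q gives Q* = 726 and P* = 142.
With the rebate, buyers effectively pay Pb = Ps − 82, where Ps is the price sellers receive.
On the curves, Pb = 747 - (5/6)Q and Ps = 268/7 + (1/7)Q; the wedge Ps − Pb = 82 gives 268/7 + (1/7)Q − (747 - (5/6)Q) = 82, so Q' = 810.
Then Pb = 747 − (5/6)·810 = 72 and Ps = 268/7 + (1/7)·810 = 154.
Buyers' price falls by P* − Pb = 142 − 72 = 70; sellers' price rises by Ps − P* = 154 − 142 = 12.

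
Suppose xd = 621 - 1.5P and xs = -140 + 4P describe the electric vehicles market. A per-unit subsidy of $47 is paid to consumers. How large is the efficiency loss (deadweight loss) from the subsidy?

Deadweight loss = 13254/11

Pre-subsidy: 621 - 1.5P = -140 + 4P gives P* = 1522/11, x* = 4548/11.
With the rebate, buyers effectively pay Pb = Ps − 47, where Ps is the price sellers receive.
Demand in terms of Ps becomes xd = 621 − 1.5(Ps − 47) = 691.5 - 1.5Ps. Setting this equal to supply: 691.5 - 1.5Ps = -140 + 4Ps, so Ps = 1663/11.
Buyers pay Pb = 1663/11 − 47 = 1146/11; x' = -140 + 4·(1663/11) = 5112/11.
The subsidy expands output by 5112/11 − 4548/11 = 564/11 past the efficient level; on those units the gap between marginal cost and willingness to pay runs from 0 up to 47.
DWL = ½ × 47 × 564/11 = 13254/11.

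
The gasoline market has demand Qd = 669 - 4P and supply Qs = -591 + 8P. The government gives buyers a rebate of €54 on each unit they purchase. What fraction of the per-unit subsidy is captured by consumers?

Pre-subsidy: 669 - 4P = -591 + 8P gives P* = 105, Q* = 249.
With the rebate, buyers effectively pay Pb = Ps − 54, where Ps is the price sellers receive.
Demand in terms of Ps becomes Qd = 669 − 4(Ps − 54) = 885 - 4Ps. Setting this equal to supply: 885 - 4Ps = -591 + 8Ps, so Ps = 123.
Buyers pay Pb = 123 − 54 = 69; Q' = -591 + 8·123 = 393.
Buyers' price falls by P* − Pb = 105 − 69 = 36; sellers' price rises by Ps − P* = 123 − 105 = 18.
So consumers capture 36/54 = 2/3 of each unit of subsidy.

Consumer share = 2/3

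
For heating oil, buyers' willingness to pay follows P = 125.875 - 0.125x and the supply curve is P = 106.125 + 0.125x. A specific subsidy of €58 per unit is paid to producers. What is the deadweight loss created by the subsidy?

Pre-subsidy: 125.875 - 0.125x = 106.125 + 0.125x gives x* = 79 and P* = 116.
With the subsidy, sellers receive Ps = Pb + 58 for each unit, where Pb is the price buyers pay.
On the curves, Pb = 125.875 - 0.125x and Ps = 106.125 + 0.125x; the wedge Ps − Pb = 58 gives 106.125 + 0.125x − (125.875 - 0.125x) = 58, so x' = 311.
Then Pb = 125.875 − 0.125·311 = 87 and Ps = 106.125 + 0.125·311 = 145.
The subsidy expands output by 311 − 79 = 232 past the efficient level; on those units the gap between marginal cost and willingness to pay runs from 0 up to 58.
DWL = ½ × 58 × 232 = 6728.

Deadweight loss = €6728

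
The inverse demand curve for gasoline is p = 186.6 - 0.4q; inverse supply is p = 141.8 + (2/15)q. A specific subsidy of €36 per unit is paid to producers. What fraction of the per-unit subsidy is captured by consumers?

Consumer share = 0.75

Pre-subsidy: 186.6 - 0.4q = 141.8 + (2/15)q gives q* = 84 and p* = 153.
With the subsidy, sellers receive ps = pb + 36 for each unit, where pb is the price buyers pay.
On the curves, pb = 186.6 - 0.4q and ps = 141.8 + (2/15)q; the wedge ps − pb = 36 gives 141.8 + (2/15)q − (186.6 - 0.4q) = 36, so q' = 151.5.
Then pb = 186.6 − 0.4·151.5 = 126 and ps = 141.8 + (2/15)·151.5 = 162.
Buyers' price falls by p* − pb = 153 − 126 = 27; sellers' price rises by ps − p* = 162 − 153 = 9.
So consumers capture 27/36 = 0.75 of each unit of subsidy.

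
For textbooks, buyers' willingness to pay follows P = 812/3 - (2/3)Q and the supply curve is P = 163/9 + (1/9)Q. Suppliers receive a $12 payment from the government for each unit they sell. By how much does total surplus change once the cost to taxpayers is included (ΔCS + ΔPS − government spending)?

Net change in total surplus = -648/7

Pre-subsidy: 812/3 - (2/3)Q = 163/9 + (1/9)Q gives Q* = 2273/7 and P* = 1138/21.
With the subsidy, sellers receive Ps = Pb + 12 for each unit, where Pb is the price buyers pay.
On the curves, Pb = 812/3 - (2/3)Q and Ps = 163/9 + (1/9)Q; the wedge Ps − Pb = 12 gives 163/9 + (1/9)Q − (812/3 - (2/3)Q) = 12, so Q' = 2381/7.
Then Pb = 812/3 − (2/3)·(2381/7) = 922/21 and Ps = 163/9 + (1/9)·(2381/7) = 1174/21.
ΔCS = ½(2273/7 + 2381/7)(1138/21 − 922/21) = 167544/49; ΔPS = ½(2273/7 + 2381/7)(1174/21 − 1138/21) = 27924/49.
Government spending = 12 × 2381/7 = 28572/7.
Net change = 167544/49 + 27924/49 − 28572/7 = -648/7. The loss equals the DWL triangle ½·12·108/7.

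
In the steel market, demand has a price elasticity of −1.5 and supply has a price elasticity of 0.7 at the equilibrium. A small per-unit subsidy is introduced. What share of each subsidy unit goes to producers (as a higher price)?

For a small subsidy around the equilibrium, the benefit split depends on the relative slopes, which at a point are proportional to the elasticities.
Buyer share = εs/(εs + |εd|) = 0.7/(0.7 + 1.5) = 7/22; seller share = |εd|/(εs + |εd|) = 15/22.
So producers capture 15/22 of the subsidy.

Producer share = 15/22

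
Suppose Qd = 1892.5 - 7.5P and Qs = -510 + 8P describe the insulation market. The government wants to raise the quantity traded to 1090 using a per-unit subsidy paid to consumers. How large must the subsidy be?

Required subsidy s = 93 per unit

At Q = 1090, invert demand for the buyer price: Pb = (1892.5 − 1090)/7.5 = 107; invert supply for the seller price: Ps = (1090 − (-510))/8 = 200.
The subsidy must fill the gap: s = Ps − Pb = 200 − 107 = 93.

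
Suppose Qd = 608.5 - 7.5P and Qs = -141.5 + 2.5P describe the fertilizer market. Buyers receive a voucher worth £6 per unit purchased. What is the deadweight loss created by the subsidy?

Pre-subsidy: 608.5 - 7.5P = -141.5 + 2.5P gives P* = 75, Q* = 46.
With the rebate, buyers effectively pay Pb = Ps − 6, where Ps is the price sellers receive.
Demand in terms of Ps becomes Qd = 608.5 − 7.5(Ps − 6) = 653.5 - 7.5Ps. Setting this equal to supply: 653.5 - 7.5Ps = -141.5 + 2.5Ps, so Ps = 79.5.
Buyers pay Pb = 79.5 − 6 = 73.5; Q' = -141.5 + 2.5·79.5 = 57.25.
The subsidy expands output by 57.25 − 46 = 11.25 past the efficient level; on those units the gap between marginal cost and willingness to pay runs from 0 up to 6.
DWL = ½ × 6 × 11.25 = 33.75.

Deadweight loss = £33.75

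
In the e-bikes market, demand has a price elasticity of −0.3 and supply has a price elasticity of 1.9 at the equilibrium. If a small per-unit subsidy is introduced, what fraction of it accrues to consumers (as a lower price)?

For a small subsidy around the equilibrium, the benefit split depends on the relative slopes, which at a point are proportional to the elasticities.
Buyer share = εs/(εs + |εd|) = 1.9/(1.9 + 0.3) = 19/22; seller share = |εd|/(εs + |εd|) = 3/22.

Consumer share = 19/22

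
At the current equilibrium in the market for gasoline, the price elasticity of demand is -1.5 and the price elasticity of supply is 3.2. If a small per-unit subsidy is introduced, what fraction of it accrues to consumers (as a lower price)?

Consumer share = 32/47

For a small subsidy around the equilibrium, the benefit split depends on the relative slopes, which at a point are proportional to the elasticities.
Buyer share = εs/(εs + |εd|) = 3.2/(3.2 + 1.5) = 32/47; seller share = |εd|/(εs + |εd|) = 15/47.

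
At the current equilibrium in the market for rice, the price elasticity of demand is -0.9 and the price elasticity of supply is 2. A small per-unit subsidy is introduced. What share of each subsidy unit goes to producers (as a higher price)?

For a small subsidy around the equilibrium, the benefit split depends on the relative slopes, which at a point are proportional to the elasticities.
Buyer share = εs/(εs + |εd|) = 2/(2 + 0.9) = 20/29; seller share = |εd|/(εs + |εd|) = 9/29.
So producers capture 9/29 of the subsidy.

Producer share = 9/29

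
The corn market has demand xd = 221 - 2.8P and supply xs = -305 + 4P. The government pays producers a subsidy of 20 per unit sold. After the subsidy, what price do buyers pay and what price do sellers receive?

Buyers pay 1115/17; sellers receive 1455/17

Pre-subsidy: 221 - 2.8P = -305 + 4P gives P* = 1315/17, x* = 75/17.
With the subsidy, sellers receive Ps = Pb + 20 for each unit, where Pb is the price buyers pay.
Supply in terms of Pb becomes xs = -305 + 4(Pb + 20) = -225 + 4Pb. Setting this equal to demand: 221 - 2.8Pb = -225 + 4Pb, so Pb = 1115/17.
Sellers receive Ps = 1115/17 + 20 = 1455/17; x' = 221 − 2.8·(1115/17) = 635/17.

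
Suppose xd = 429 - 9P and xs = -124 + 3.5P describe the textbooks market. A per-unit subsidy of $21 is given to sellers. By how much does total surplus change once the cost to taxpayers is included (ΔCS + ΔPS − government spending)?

Net change in total surplus = -$555.66

Pre-subsidy: 429 - 9P = -124 + 3.5P gives P* = 44.24, x* = 30.84.
With the subsidy, sellers receive Ps = Pb + 21 for each unit, where Pb is the price buyers pay.
Supply in terms of Pb becomes xs = -124 + 3.5(Pb + 21) = -50.5 + 3.5Pb. Setting this equal to demand: 429 - 9Pb = -50.5 + 3.5Pb, so Pb = 38.36.
Sellers receive Ps = 38.36 + 21 = 59.36; x' = 429 − 9·38.36 = 83.76.
ΔCS = ½(30.84 + 83.76)(44.24 − 38.36) = 336.924; ΔPS = ½(30.84 + 83.76)(59.36 − 44.24) = 866.376.
Government spending = 21 × 83.76 = 1758.96.
Net change = 336.924 + 866.376 − 1758.96 = -555.66. The loss equals the DWL triangle ½·21·52.92.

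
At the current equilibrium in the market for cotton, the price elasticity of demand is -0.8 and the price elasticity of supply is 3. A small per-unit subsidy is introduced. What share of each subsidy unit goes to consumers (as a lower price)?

Consumer share = 15/19

For a small subsidy around the equilibrium, the benefit split depends on the relative slopes, which at a point are proportional to the elasticities.
Buyer share = εs/(εs + |εd|) = 3/(3 + 0.8) = 15/19; seller share = |εd|/(εs + |εd|) = 4/19.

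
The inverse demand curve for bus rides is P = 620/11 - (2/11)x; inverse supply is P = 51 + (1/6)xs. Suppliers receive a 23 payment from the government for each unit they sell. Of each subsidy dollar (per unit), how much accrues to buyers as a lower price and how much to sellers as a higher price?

Buyers gain 12 per unit; sellers gain 11 per unit

Pre-subsidy: 620/11 - (2/11)x = 51 + (1/6)x gives x* = 354/23 and P* = 1232/23.
With the subsidy, sellers receive Ps = Pb + 23 for each unit, where Pb is the price buyers pay.
On the curves, Pb = 620/11 - (2/11)x and Ps = 51 + (1/6)x; the wedge Ps − Pb = 23 gives 51 + (1/6)x − (620/11 - (2/11)x) = 23, so x' = 1872/23.
Then Pb = 620/11 − (2/11)·(1872/23) = 956/23 and Ps = 51 + (1/6)·(1872/23) = 1485/23.
Buyers' price falls by P* − Pb = 1232/23 − 956/23 = 12; sellers' price rises by Ps − P* = 1485/23 − 1232/23 = 11.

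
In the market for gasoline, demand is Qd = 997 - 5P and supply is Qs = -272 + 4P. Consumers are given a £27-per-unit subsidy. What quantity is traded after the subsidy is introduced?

Pre-subsidy: 997 - 5P = -272 + 4P gives P* = 141, Q* = 292.
With the rebate, buyers effectively pay Pb = Ps − 27, where Ps is the price sellers receive.
Demand in terms of Ps becomes Qd = 997 − 5(Ps − 27) = 1132 - 5Ps. Setting this equal to supply: 1132 - 5Ps = -272 + 4Ps, so Ps = 156.
Buyers pay Pb = 156 − 27 = 129; Q' = -272 + 4·156 = 352.

Q' = 352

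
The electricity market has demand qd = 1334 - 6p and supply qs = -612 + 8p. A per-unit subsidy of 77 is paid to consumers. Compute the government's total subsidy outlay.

Government cost = 58828

Pre-subsidy: 1334 - 6p = -612 + 8p gives p* = 139, q* = 500.
With the rebate, buyers effectively pay pb = ps − 77, where ps is the price sellers receive.
Demand in terms of ps becomes qd = 1334 − 6(ps − 77) = 1796 - 6ps. Setting this equal to supply: 1796 - 6ps = -612 + 8ps, so ps = 172.
Buyers pay pb = 172 − 77 = 95; q' = -612 + 8·172 = 764.
Government outlay = subsidy × quantity = 77 × 764 = 58828.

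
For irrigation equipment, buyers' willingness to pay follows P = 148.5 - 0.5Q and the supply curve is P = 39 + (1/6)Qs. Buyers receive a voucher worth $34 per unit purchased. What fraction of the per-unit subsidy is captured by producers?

Pre-subsidy: 148.5 - 0.5Q = 39 + (1/6)Q gives Q* = 164.25 and P* = 66.375.
With the rebate, buyers effectively pay Pb = Ps − 34, where Ps is the price sellers receive.
On the curves, Pb = 148.5 - 0.5Q and Ps = 39 + (1/6)Q; the wedge Ps − Pb = 34 gives 39 + (1/6)Q − (148.5 - 0.5Q) = 34, so Q' = 215.25.
Then Pb = 148.5 − 0.5·215.25 = 40.875 and Ps = 39 + (1/6)·215.25 = 74.875.
Buyers' price falls by P* − Pb = 66.375 − 40.875 = 25.5; sellers' price rises by Ps − P* = 74.875 − 66.375 = 8.5.
So producers capture 8.5/34 = 0.25 of each unit of subsidy.

Producer share = 0.25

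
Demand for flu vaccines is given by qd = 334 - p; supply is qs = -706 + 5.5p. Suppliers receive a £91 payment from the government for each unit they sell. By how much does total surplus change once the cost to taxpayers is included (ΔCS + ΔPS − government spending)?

Net change in total surplus = -£3503.5

Pre-subsidy: 334 - p = -706 + 5.5p gives p* = 160, q* = 174.
With the subsidy, sellers receive ps = pb + 91 for each unit, where pb is the price buyers pay.
Supply in terms of pb becomes qs = -706 + 5.5(pb + 91) = -205.5 + 5.5pb. Setting this equal to demand: 334 - pb = -205.5 + 5.5pb, so pb = 83.
Sellers receive ps = 83 + 91 = 174; q' = 334 − 1·83 = 251.
ΔCS = ½(174 + 251)(160 − 83) = 16362.5; ΔPS = ½(174 + 251)(174 − 160) = 2975.
Government spending = 91 × 251 = 22841.
Net change = 16362.5 + 2975 − 22841 = -3503.5. The loss equals the DWL triangle ½·91·77.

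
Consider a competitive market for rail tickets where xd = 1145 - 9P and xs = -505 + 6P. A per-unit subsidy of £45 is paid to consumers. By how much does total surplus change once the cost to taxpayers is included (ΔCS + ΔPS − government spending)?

Pre-subsidy: 1145 - 9P = -505 + 6P gives P* = 110, x* = 155.
With the rebate, buyers effectively pay Pb = Ps − 45, where Ps is the price sellers receive.
Demand in terms of Ps becomes xd = 1145 − 9(Ps − 45) = 1550 - 9Ps. Setting this equal to supply: 1550 - 9Ps = -505 + 6Ps, so Ps = 137.
Buyers pay Pb = 137 − 45 = 92; x' = -505 + 6·137 = 317.
ΔCS = ½(155 + 317)(110 − 92) = 4248; ΔPS = ½(155 + 317)(137 − 110) = 6372.
Government spending = 45 × 317 = 14265.
Net change = 4248 + 6372 − 14265 = -3645. The loss equals the DWL triangle ½·45·162.

Net change in total surplus = -£3645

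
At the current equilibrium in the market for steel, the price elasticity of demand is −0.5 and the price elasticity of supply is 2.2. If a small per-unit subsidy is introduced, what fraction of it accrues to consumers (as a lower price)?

Consumer share = 22/27

For a small subsidy around the equilibrium, the benefit split depends on the relative slopes, which at a point are proportional to the elasticities.
Buyer share = εs/(εs + |εd|) = 2.2/(2.2 + 0.5) = 22/27; seller share = |εd|/(εs + |εd|) = 5/27.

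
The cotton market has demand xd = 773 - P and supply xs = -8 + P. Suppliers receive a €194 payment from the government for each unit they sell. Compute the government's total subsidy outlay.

Pre-subsidy: 773 - P = -8 + P gives P* = 390.5, x* = 382.5.
With the subsidy, sellers receive Ps = Pb + 194 for each unit, where Pb is the price buyers pay.
Supply in terms of Pb becomes xs = -8 + 1(Pb + 194) = 186 + Pb. Setting this equal to demand: 773 - Pb = 186 + Pb, so Pb = 293.5.
Sellers receive Ps = 293.5 + 194 = 487.5; x' = 773 − 1·293.5 = 479.5.
Government outlay = subsidy × quantity = 194 × 479.5 = 93023.

Government cost = €93023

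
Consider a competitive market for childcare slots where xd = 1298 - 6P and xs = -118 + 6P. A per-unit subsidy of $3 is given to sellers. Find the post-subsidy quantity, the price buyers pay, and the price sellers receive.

Pre-subsidy: 1298 - 6P = -118 + 6P gives P* = 118, x* = 590.
With the subsidy, sellers receive Ps = Pb + 3 for each unit, where Pb is the price buyers pay.
Supply in terms of Pb becomes xs = -118 + 6(Pb + 3) = -100 + 6Pb. Setting this equal to demand: 1298 - 6Pb = -100 + 6Pb, so Pb = 116.5.
Sellers receive Ps = 116.5 + 3 = 119.5; x' = 1298 − 6·116.5 = 599.

x' = 599; buyers pay $116.5; sellers receive $119.5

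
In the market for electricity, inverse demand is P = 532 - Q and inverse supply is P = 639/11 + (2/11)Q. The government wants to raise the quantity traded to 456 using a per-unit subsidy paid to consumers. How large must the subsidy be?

At Q = 456, from the demand curve buyers pay Pb = 532 − 1·456 = 76; from the supply curve sellers need Ps = 639/11 + (2/11)·456 = 141.
The subsidy must fill the gap: s = Ps − Pb = 141 − 76 = 65.

Required subsidy s = 65 per unit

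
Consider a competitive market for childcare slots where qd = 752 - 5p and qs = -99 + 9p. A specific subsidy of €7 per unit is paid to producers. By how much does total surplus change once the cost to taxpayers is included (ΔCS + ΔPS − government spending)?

Net change in total surplus = -€78.75

Pre-subsidy: 752 - 5p = -99 + 9p gives p* = 851/14, q* = 6273/14.
With the subsidy, sellers receive ps = pb + 7 for each unit, where pb is the price buyers pay.
Supply in terms of pb becomes qs = -99 + 9(pb + 7) = -36 + 9pb. Setting this equal to demand: 752 - 5pb = -36 + 9pb, so pb = 394/7.
Sellers receive ps = 394/7 + 7 = 443/7; q' = 752 − 5·(394/7) = 3294/7.
ΔCS = ½(6273/14 + 3294/7)(851/14 − 394/7) = 115749/56; ΔPS = ½(6273/14 + 3294/7)(443/7 − 851/14) = 64305/56.
Government spending = 7 × 3294/7 = 3294.
Net change = 115749/56 + 64305/56 − 3294 = -78.75. The loss equals the DWL triangle ½·7·22.5.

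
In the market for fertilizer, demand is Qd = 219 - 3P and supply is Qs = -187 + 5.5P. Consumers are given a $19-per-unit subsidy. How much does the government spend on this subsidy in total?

Pre-subsidy: 219 - 3P = -187 + 5.5P gives P* = 812/17, Q* = 1287/17.
With the rebate, buyers effectively pay Pb = Ps − 19, where Ps is the price sellers receive.
Demand in terms of Ps becomes Qd = 219 − 3(Ps − 19) = 276 - 3Ps. Setting this equal to supply: 276 - 3Ps = -187 + 5.5Ps, so Ps = 926/17.
Buyers pay Pb = 926/17 − 19 = 603/17; Q' = -187 + 5.5·(926/17) = 1914/17.
Government outlay = subsidy × quantity = 19 × 1914/17 = 36366/17.

Government cost = 36366/17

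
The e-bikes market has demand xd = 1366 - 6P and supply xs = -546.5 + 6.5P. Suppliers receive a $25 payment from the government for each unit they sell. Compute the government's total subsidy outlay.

Government cost = $13150

Pre-subsidy: 1366 - 6P = -546.5 + 6.5P gives P* = 153, x* = 448.
With the subsidy, sellers receive Ps = Pb + 25 for each unit, where Pb is the price buyers pay.
Supply in terms of Pb becomes xs = -546.5 + 6.5(Pb + 25) = -384 + 6.5Pb. Setting this equal to demand: 1366 - 6Pb = -384 + 6.5Pb, so Pb = 140.
Sellers receive Ps = 140 + 25 = 165; x' = 1366 − 6·140 = 526.
Government outlay = subsidy × quantity = 25 × 526 = 13150.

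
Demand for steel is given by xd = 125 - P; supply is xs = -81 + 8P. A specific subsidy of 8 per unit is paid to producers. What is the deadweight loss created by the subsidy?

Pre-subsidy: 125 - P = -81 + 8P gives P* = 206/9, x* = 919/9.
With the subsidy, sellers receive Ps = Pb + 8 for each unit, where Pb is the price buyers pay.
Supply in terms of Pb becomes xs = -81 + 8(Pb + 8) = -17 + 8Pb. Setting this equal to demand: 125 - Pb = -17 + 8Pb, so Pb = 142/9.
Sellers receive Ps = 142/9 + 8 = 214/9; x' = 125 − 1·(142/9) = 983/9.
The subsidy expands output by 983/9 − 919/9 = 64/9 past the efficient level; on those units the gap between marginal cost and willingness to pay runs from 0 up to 8.
DWL = ½ × 8 × 64/9 = 256/9.

Deadweight loss = 256/9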